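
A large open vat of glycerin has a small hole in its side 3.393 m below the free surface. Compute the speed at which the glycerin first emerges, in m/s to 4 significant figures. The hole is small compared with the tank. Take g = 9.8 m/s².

Torricelli's result v = √(2gh) gives v = √(2·9.8·3.393) = 8.155 m/s.

v ≈ 8.155 m/s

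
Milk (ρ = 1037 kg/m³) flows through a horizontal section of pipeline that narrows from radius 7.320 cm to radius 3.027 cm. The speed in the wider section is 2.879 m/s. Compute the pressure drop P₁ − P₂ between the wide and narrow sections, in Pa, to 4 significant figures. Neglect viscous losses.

ΔP ≈ 142700 Pa

Continuity gives A₁v₁ = A₂v₂, so v₂ = (168.3 cm²)/(28.79 cm²) × 2.879 m/s = 16.84 m/s.
Bernoulli (h₁ = h₂): P₁ − P₂ = ½ρ(v₂² − v₁²).
P₁ − P₂ = ½·1037·(16.84² − 2.879²) = ½·1037·275.2 = 142700 Pa.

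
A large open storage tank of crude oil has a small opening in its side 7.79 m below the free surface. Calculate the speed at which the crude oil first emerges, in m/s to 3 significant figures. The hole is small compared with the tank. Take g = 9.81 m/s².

v ≈ 12.4 m/s

Bernoulli from surface to hole (P equal, v_surface ≈ 0): v = √(2gh) = √(2×9.81×7.79) = 12.4 m/s.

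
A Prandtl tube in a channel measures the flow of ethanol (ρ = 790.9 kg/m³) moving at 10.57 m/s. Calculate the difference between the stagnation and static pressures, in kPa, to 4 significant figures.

44.18 kPa

At the stagnation point the flow is brought to rest, so Bernoulli gives P_stag − P_static = ½ρv².
ΔP = ½·790.9·10.57² = 44180 Pa.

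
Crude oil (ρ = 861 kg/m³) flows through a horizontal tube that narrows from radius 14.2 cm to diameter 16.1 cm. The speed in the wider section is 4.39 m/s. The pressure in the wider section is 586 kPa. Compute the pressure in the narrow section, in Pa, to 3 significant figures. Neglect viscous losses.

P₂ ≈ 514000 Pa

Mass conservation (A₁v₁ = A₂v₂) gives v₂ = 4.39 × 633/204 = 13.7 m/s.
Bernoulli (h₁ = h₂): P₁ − P₂ = ½ρ(v₂² − v₁²).
P₂ = P₁ − ½ρ(v₂² − v₁²) = 586000 − ½·861·(13.7² − 4.39²) = 586000 − 72000 = 514000 Pa.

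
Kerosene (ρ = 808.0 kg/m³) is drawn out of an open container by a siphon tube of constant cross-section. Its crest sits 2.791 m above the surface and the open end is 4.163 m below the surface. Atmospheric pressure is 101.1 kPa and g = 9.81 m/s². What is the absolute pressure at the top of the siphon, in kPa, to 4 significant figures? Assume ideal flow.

P_top ≈ 45.98 kPa

The outlet speed comes from Torricelli: v = √(2g·4.163) = 9.038 m/s.
The bore is uniform, so the speed at the crest is the same v. Bernoulli surface→crest: P_atm = P_top + ½ρv² + ρg·h_top.
P_top = 101100 − ½·808.0·9.038² − 808.0·9.81·2.791 = 45980 Pa.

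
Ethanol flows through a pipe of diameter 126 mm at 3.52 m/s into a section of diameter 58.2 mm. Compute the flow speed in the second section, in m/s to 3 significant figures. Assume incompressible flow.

v₂ ≈ 16.5 m/s

The volume flow rate is constant, so v₂ = (A₁/A₂)v₁ = (125/26.6)·3.52 = 16.5 m/s.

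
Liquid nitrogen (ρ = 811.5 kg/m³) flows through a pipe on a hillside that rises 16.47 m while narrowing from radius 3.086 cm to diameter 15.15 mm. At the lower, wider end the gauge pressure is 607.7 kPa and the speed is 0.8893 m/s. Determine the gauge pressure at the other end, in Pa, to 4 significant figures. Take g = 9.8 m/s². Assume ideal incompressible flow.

Continuity gives A₁v₁ = A₂v₂, so v₂ = (29.92 cm²)/(1.803 cm²) × 0.8893 m/s = 14.76 m/s.
Applying Bernoulli between the two ends and solving for P₂: P₂ = P₁ + ½ρ(v₁² − v₂²) − ρgΔh.
P₂ = 607700 + ½·811.5·(0.8893² − 14.76²) − 811.5·9.8·(+16.47) = 607700 + (-88070) − (131000) = 388600 Pa.

P₂ = 388600 Pa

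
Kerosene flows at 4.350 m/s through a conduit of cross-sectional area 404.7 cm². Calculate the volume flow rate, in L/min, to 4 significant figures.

Q ≈ 10560 L/min

Q = A·v = 0.04047 m² × 4.350 m/s = 0.1760 m³/s.
Converting: 0.1760 m³/s × 60000 = 10560 L/min.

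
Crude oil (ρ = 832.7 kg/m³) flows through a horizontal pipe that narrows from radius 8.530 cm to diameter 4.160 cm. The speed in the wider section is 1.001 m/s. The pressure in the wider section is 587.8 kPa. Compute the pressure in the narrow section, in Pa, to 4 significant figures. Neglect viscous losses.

P₂ ≈ 470200 Pa

By continuity, v₂ = v₁·A₁/A₂ = 1.001·(228.6/13.59) = 16.83 m/s.
With no height change, Bernoulli's equation is P₁ + ½ρv₁² = P₂ + ½ρv₂².
P₂ = P₁ − ½ρ(v₂² − v₁²) = 587800 − ½·832.7·(16.83² − 1.001²) = 587800 − 117600 = 470200 Pa.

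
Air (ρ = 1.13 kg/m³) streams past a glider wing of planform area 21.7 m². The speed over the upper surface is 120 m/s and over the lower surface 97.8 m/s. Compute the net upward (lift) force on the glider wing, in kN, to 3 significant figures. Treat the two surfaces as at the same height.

With equal heights on the two surfaces, Bernoulli gives P_lower − P_upper = ½ρ(v_upper² − v_lower²).
ΔP = ½·1.13·(120² − 97.8²) = 2730 Pa.
Lift = ΔP · A = 2730 × 21.7 = 59300 N.

F ≈ 59.3 kN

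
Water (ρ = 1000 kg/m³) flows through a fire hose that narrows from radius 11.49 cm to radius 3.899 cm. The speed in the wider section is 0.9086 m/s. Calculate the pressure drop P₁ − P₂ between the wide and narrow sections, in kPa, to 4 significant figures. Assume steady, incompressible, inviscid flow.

Continuity gives A₁v₁ = A₂v₂, so v₂ = (414.8 cm²)/(47.76 cm²) × 0.9086 m/s = 7.891 m/s.
With no height change, Bernoulli's equation is P₁ + ½ρv₁² = P₂ + ½ρv₂².
P₁ − P₂ = ½·1000·(7.891² − 0.9086²) = ½·1000·61.43 = 30720 Pa.

ΔP = 30.72 kPa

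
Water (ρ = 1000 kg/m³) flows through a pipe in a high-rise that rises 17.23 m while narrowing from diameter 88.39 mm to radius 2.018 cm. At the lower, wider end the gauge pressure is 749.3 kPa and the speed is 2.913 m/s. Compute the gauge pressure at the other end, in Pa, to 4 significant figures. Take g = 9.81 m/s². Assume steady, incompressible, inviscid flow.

Continuity gives A₁v₁ = A₂v₂, so v₂ = (61.36 cm²)/(12.79 cm²) × 2.913 m/s = 13.97 m/s.
Applying Bernoulli between the two ends and solving for P₂: P₂ = P₁ + ½ρ(v₁² − v₂²) − ρgΔh.
P₂ = 749300 + ½·1000·(2.913² − 13.97²) − 1000·9.81·(+17.23) = 749300 + (-93360) − (169000) = 486900 Pa.

P₂ = 486900 Pa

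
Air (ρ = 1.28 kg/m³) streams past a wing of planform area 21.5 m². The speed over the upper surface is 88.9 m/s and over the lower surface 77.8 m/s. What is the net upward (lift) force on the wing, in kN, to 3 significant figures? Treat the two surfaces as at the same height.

F ≈ 25.5 kN

With equal heights on the two surfaces, Bernoulli gives P_lower − P_upper = ½ρ(v_upper² − v_lower²).
ΔP = ½·1.28·(88.9² − 77.8²) = 1180 Pa.
Lift = ΔP · A = 1180 × 21.5 = 25500 N.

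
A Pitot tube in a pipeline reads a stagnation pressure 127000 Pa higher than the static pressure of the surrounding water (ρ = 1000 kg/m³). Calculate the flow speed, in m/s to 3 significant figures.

The dynamic pressure equals the rise in static pressure at the stagnation point: ΔP = ½ρv².
v = √(2ΔP/ρ) = √(2·127000/1000) = 15.9 m/s.

15.9 m/s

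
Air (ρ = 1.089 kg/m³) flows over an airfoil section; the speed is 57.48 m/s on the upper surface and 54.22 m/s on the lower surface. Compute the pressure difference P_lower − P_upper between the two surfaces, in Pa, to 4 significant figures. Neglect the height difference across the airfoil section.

The pressure is lower where the speed is higher: ΔP = ½ρ(v_up² − v_low²).
ΔP = ½·1.089·(57.48² − 54.22²) = 198.3 Pa.

ΔP ≈ 198.3 Pa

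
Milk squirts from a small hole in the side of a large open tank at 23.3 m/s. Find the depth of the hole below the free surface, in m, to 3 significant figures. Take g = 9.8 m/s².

27.7 m

Torricelli: v = √(2gh), so h = v²/(2g).
h = 23.3²/(2·9.8) = 543/19.60 = 27.7 m.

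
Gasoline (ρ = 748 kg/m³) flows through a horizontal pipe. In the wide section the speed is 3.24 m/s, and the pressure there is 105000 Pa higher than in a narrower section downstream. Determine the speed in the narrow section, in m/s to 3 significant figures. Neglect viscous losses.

With h₁ = h₂, rearranging Bernoulli gives v₂ = √(v₁² + 2ΔP/ρ).
v₂ = √(3.24² + 2·105000/748) = √(10.5 + 281) = 17.1 m/s.

v₂ = 17.1 m/s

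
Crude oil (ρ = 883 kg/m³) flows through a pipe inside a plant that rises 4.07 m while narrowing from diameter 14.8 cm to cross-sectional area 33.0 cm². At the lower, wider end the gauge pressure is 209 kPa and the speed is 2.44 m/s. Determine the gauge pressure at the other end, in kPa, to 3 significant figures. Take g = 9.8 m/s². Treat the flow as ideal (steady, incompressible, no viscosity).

P₂ ≈ 105 kPa

The volume flow rate is constant, so v₂ = (A₁/A₂)v₁ = (172/33.0)·2.44 = 12.7 m/s.
Bernoulli: P₁ + ½ρv₁² + ρg h₁ = P₂ + ½ρv₂² + ρg h₂, so P₂ = P₁ + ½ρ(v₁² − v₂²) − ρg(h₂ − h₁).
P₂ = 209000 + ½·883·(2.44² − 12.7²) − 883·9.8·(+4.07) = 209000 + (-68800) − (35200) = 105000 Pa.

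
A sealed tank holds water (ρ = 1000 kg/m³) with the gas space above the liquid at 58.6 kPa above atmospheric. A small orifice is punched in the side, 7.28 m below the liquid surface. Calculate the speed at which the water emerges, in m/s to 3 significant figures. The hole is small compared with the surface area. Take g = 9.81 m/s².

Take point 1 at the surface (v₁ ≈ 0) and point 2 at the hole (at atmospheric pressure). Bernoulli: P₁ + ρg h = P_atm + ½ρv₂².
With P₁ − P_atm = 58600 Pa, v₂ = √(2gh + 2ΔP/ρ) = √(2·9.81·7.28 + 2·58600/1000) = 16.1 m/s.

16.1 m/s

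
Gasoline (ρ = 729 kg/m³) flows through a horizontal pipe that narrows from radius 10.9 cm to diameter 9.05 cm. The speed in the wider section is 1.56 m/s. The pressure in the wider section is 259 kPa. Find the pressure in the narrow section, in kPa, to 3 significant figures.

P₂ = 230 kPa

The volume flow rate is constant, so v₂ = (A₁/A₂)v₁ = (373/64.3)·1.56 = 9.05 m/s.
Bernoulli (h₁ = h₂): P₁ − P₂ = ½ρ(v₂² − v₁²).
P₂ = P₁ − ½ρ(v₂² − v₁²) = 259000 − ½·729·(9.05² − 1.56²) = 259000 − 29000 = 230000 Pa.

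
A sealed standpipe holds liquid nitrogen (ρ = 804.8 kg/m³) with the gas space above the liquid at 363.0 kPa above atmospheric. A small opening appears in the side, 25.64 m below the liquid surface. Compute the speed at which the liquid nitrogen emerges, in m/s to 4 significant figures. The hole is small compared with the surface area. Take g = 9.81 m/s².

Take point 1 at the surface (v₁ ≈ 0) and point 2 at the hole (at atmospheric pressure). Bernoulli: P₁ + ρg h = P_atm + ½ρv₂².
With P₁ − P_atm = 363000 Pa, v₂ = √(2gh + 2ΔP/ρ) = √(2·9.81·25.64 + 2·363000/804.8) = 37.49 m/s.

v = 37.49 m/s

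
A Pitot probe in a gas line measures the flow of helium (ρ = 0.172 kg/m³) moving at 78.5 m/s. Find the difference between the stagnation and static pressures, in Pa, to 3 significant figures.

At the stagnation point the flow is brought to rest, so Bernoulli gives P_stag − P_static = ½ρv².
ΔP = ½·0.172·78.5² = 530 Pa.

ΔP ≈ 530 Pa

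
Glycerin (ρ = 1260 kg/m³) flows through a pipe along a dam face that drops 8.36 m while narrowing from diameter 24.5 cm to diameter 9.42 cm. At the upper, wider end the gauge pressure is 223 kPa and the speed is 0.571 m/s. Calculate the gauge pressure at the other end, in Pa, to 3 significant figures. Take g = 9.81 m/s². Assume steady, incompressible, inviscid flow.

P₂ ≈ 317000 Pa

By continuity, v₂ = v₁·A₁/A₂ = 0.571·(471/69.7) = 3.86 m/s.
Applying Bernoulli between the two ends and solving for P₂: P₂ = P₁ + ½ρ(v₁² − v₂²) − ρgΔh.
P₂ = 223000 + ½·1260·(0.571² − 3.86²) − 1260·9.81·(−8.36) = 223000 + (-9190) − (-103000) = 317000 Pa.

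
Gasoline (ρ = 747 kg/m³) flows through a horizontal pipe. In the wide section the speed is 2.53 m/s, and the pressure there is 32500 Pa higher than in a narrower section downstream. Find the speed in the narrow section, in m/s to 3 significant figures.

With h₁ = h₂, rearranging Bernoulli gives v₂ = √(v₁² + 2ΔP/ρ).
v₂ = √(2.53² + 2·32500/747) = √(6.40 + 87.0) = 9.67 m/s.

v₂ = 9.67 m/s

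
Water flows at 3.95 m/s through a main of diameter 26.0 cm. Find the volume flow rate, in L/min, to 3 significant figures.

Q = A·v = 0.0531 m² × 3.95 m/s = 0.210 m³/s.
Converting: 0.210 m³/s × 60000 = 12600 L/min.

Q ≈ 12600 L/min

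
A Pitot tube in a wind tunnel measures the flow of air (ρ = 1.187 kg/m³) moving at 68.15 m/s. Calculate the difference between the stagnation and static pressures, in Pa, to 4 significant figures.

The dynamic pressure equals the rise in static pressure at the stagnation point: ΔP = ½ρv².
ΔP = ½·1.187·68.15² = 2756 Pa.

ΔP ≈ 2756 Pa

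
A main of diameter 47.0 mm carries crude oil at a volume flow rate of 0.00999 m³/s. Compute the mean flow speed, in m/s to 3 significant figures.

Q = 0.00999 m³/s = 0.00999 m³/s.
v = Q/A = 0.00999 / 0.00173 = 5.76 m/s.

v ≈ 5.76 m/s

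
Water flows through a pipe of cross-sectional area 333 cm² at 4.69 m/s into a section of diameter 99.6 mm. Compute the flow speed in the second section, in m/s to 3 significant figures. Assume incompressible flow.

v₂ ≈ 20.0 m/s

By continuity, v₂ = v₁·A₁/A₂ = 4.69·(333/77.9) = 20.0 m/s.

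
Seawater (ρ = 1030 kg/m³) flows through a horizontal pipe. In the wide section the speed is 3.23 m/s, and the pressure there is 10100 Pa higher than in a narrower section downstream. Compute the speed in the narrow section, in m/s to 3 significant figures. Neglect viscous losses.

With h₁ = h₂, rearranging Bernoulli gives v₂ = √(v₁² + 2ΔP/ρ).
v₂ = √(3.23² + 2·10100/1030) = √(10.4 + 19.6) = 5.48 m/s.

v₂ ≈ 5.48 m/s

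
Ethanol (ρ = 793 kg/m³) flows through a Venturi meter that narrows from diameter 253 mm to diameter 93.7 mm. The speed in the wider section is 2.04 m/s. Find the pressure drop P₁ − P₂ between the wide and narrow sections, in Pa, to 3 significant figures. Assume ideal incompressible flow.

ΔP ≈ 86100 Pa

By continuity, v₂ = v₁·A₁/A₂ = 2.04·(503/69.0) = 14.9 m/s.
Along the horizontal streamline, P + ½ρv² is constant.
P₁ − P₂ = ½·793·(14.9² − 2.04²) = ½·793·217 = 86100 Pa.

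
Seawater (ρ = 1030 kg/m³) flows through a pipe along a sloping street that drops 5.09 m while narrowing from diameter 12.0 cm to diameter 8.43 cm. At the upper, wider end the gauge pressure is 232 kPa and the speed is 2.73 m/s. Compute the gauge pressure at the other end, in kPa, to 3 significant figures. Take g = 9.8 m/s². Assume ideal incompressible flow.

P₂ = 271 kPa

By continuity, v₂ = v₁·A₁/A₂ = 2.73·(113/55.8) = 5.53 m/s.
Applying Bernoulli between the two ends and solving for P₂: P₂ = P₁ + ½ρ(v₁² − v₂²) − ρgΔh.
P₂ = 232000 + ½·1030·(2.73² − 5.53²) − 1030·9.8·(−5.09) = 232000 + (-11900) − (-51400) = 271000 Pa.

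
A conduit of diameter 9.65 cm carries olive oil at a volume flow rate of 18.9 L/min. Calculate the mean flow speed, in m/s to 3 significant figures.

Q = 18.9 L/min = 0.000315 m³/s.
v = Q/A = 0.000315 / 0.00731 = 0.0431 m/s.

v ≈ 0.0431 m/s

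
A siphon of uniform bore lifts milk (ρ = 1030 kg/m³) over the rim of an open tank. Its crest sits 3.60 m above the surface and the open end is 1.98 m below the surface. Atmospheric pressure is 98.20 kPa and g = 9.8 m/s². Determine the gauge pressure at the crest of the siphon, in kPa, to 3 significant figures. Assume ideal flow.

Bernoulli surface→outlet gives ½v² = g·h_out, so v = √(2·9.8·1.98) = 6.23 m/s.
Continuity keeps v the same throughout the tube; from surface to crest, P_atm + 0 = P_top + ½ρv² + ρg·h_top.
P_top = 98200 − ½·1030·6.23² − 1030·9.8·3.60 = 41900 Pa. So P_gauge = P_top − P_atm = -56300 Pa.

P_gauge = -56.3 kPa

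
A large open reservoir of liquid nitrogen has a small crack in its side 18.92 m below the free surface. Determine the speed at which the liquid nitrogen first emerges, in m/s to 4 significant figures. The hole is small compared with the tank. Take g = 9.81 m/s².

Bernoulli from surface to hole (P equal, v_surface ≈ 0): v = √(2gh) = √(2×9.81×18.92) = 19.27 m/s.

v = 19.27 m/s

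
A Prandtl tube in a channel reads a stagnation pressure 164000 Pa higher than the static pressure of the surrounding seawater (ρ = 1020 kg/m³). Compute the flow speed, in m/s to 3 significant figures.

The dynamic pressure equals the rise in static pressure at the stagnation point: ΔP = ½ρv².
v = √(2ΔP/ρ) = √(2·164000/1020) = 17.9 m/s.

v ≈ 17.9 m/s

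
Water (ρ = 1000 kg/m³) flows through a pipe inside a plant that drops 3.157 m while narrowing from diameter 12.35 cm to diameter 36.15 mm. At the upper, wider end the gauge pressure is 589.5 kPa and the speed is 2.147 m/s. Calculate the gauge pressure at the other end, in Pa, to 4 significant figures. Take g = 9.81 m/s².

P₂ ≈ 308800 Pa

Mass conservation (A₁v₁ = A₂v₂) gives v₂ = 2.147 × 119.8/10.26 = 25.06 m/s.
Bernoulli: P₁ + ½ρv₁² + ρg h₁ = P₂ + ½ρv₂² + ρg h₂, so P₂ = P₁ + ½ρ(v₁² − v₂²) − ρg(h₂ − h₁).
P₂ = 589500 + ½·1000·(2.147² − 25.06²) − 1000·9.81·(−3.157) = 589500 + (-311700) − (-30970) = 308800 Pa.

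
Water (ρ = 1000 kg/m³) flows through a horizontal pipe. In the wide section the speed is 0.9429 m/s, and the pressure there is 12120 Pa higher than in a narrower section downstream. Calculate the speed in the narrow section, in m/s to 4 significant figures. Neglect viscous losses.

v₂ ≈ 5.013 m/s

Along the level pipe P + ½ρv² is conserved, hence v₂² = v₁² + 2(P₁ − P₂)/ρ.
v₂ = √(0.9429² + 2·12120/1000) = √(0.8891 + 24.24) = 5.013 m/s.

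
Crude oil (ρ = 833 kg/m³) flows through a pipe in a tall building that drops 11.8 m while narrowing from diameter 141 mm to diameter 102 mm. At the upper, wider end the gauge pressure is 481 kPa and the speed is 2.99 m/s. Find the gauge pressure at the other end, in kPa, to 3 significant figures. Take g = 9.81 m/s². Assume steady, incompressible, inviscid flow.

P₂ ≈ 568 kPa

Mass conservation (A₁v₁ = A₂v₂) gives v₂ = 2.99 × 156/81.7 = 5.71 m/s.
Applying Bernoulli between the two ends and solving for P₂: P₂ = P₁ + ½ρ(v₁² − v₂²) − ρgΔh.
P₂ = 481000 + ½·833·(2.99² − 5.71²) − 833·9.81·(−11.8) = 481000 + (-9870) − (-96400) = 568000 Pa.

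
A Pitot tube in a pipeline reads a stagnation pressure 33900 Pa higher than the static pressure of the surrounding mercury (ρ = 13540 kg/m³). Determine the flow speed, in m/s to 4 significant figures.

v ≈ 2.238 m/s

Bernoulli between the free stream and the stagnation point: ½ρv² = P_stag − P_static.
v = √(2ΔP/ρ) = √(2·33900/13540) = 2.238 m/s.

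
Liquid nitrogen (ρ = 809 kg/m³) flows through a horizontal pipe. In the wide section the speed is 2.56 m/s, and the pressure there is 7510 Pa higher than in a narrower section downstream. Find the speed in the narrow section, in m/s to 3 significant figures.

5.01 m/s

Along the level pipe P + ½ρv² is conserved, hence v₂² = v₁² + 2(P₁ − P₂)/ρ.
v₂ = √(2.56² + 2·7510/809) = √(6.55 + 18.6) = 5.01 m/s.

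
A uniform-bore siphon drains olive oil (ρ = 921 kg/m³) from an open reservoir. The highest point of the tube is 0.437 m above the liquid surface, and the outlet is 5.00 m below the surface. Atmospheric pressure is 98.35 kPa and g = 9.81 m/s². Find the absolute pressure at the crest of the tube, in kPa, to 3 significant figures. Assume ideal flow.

From the surface to the outlet (both open to atmosphere, surface at rest): v = √(2g·h_out) = √(2·9.81·5.00) = 9.90 m/s.
The bore is uniform, so the speed at the crest is the same v. Bernoulli surface→crest: P_atm = P_top + ½ρv² + ρg·h_top.
P_top = 98350 − ½·921·9.90² − 921·9.81·0.437 = 49200 Pa.

49.2 kPa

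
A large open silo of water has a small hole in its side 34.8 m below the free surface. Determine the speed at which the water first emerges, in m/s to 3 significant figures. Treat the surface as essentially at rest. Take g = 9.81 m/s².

26.1 m/s

With the surface at rest and both surface and jet at atmospheric pressure, Bernoulli gives ρg h = ½ρv², so v = √(2gh) = √(2·9.81·34.8) = 26.1 m/s.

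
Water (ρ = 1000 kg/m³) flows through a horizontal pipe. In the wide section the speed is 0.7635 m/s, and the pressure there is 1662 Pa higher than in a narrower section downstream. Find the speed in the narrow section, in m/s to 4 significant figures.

Along the level pipe P + ½ρv² is conserved, hence v₂² = v₁² + 2(P₁ − P₂)/ρ.
v₂ = √(0.7635² + 2·1662/1000) = √(0.5829 + 3.324) = 1.977 m/s.

v₂ = 1.977 m/s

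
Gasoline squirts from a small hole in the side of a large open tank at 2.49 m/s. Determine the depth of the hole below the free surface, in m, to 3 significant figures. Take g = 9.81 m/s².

h ≈ 0.316 m

Inverting v = √(2gh) gives h = v² / 2g.
h = 2.49²/(2·9.81) = 6.20/19.62 = 0.316 m.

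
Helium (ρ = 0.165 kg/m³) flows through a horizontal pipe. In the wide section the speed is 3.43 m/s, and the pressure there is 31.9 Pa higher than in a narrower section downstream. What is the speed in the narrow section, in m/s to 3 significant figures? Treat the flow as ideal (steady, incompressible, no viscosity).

Horizontal Bernoulli: P₁ + ½ρv₁² = P₂ + ½ρv₂², so v₂² = v₁² + 2(P₁ − P₂)/ρ.
v₂ = √(3.43² + 2·31.9/0.165) = √(11.8 + 387) = 20.0 m/s.

v₂ = 20.0 m/s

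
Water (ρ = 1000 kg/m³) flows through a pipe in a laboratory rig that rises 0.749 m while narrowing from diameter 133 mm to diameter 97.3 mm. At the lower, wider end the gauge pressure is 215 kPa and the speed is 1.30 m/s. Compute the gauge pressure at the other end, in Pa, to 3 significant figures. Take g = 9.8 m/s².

206000 Pa

The volume flow rate is constant, so v₂ = (A₁/A₂)v₁ = (139/74.4)·1.30 = 2.43 m/s.
Applying Bernoulli between the two ends and solving for P₂: P₂ = P₁ + ½ρ(v₁² − v₂²) − ρgΔh.
P₂ = 215000 + ½·1000·(1.30² − 2.43²) − 1000·9.8·(+0.749) = 215000 + (-2100) − (7340) = 206000 Pa.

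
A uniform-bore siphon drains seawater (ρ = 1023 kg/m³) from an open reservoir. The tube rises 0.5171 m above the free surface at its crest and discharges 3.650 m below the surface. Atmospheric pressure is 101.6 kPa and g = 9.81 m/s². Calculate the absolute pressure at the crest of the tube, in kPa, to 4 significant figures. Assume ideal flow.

From the surface to the outlet (both open to atmosphere, surface at rest): v = √(2g·h_out) = √(2·9.81·3.650) = 8.462 m/s.
The bore is uniform, so the speed at the crest is the same v. Bernoulli surface→crest: P_atm = P_top + ½ρv² + ρg·h_top.
P_top = 101600 − ½·1023·8.462² − 1023·9.81·0.5171 = 59780 Pa.

P_top = 59.78 kPa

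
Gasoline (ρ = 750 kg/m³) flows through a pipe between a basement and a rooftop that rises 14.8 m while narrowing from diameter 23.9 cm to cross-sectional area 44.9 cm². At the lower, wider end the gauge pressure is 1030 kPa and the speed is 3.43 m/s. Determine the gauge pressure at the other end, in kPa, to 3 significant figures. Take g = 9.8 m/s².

P₂ ≈ 485 kPa

By continuity, v₂ = v₁·A₁/A₂ = 3.43·(449/44.9) = 34.3 m/s.
Bernoulli: P₁ + ½ρv₁² + ρg h₁ = P₂ + ½ρv₂² + ρg h₂, so P₂ = P₁ + ½ρ(v₁² − v₂²) − ρg(h₂ − h₁).
P₂ = 1030000 + ½·750·(3.43² − 34.3²) − 750·9.8·(+14.8) = 1030000 + (-436000) − (109000) = 485000 Pa.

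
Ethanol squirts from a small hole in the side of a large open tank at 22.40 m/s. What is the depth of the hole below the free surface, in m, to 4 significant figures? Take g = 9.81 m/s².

For a small hole in a large open tank, ½v² = gh, giving h = v²/(2g).
h = 22.40²/(2·9.81) = 501.8/19.62 = 25.57 m.

h ≈ 25.57 m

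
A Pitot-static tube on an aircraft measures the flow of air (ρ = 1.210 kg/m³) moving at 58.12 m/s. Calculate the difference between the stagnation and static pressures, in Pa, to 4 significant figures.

ΔP ≈ 2044 Pa

At the stagnation point the flow is brought to rest, so Bernoulli gives P_stag − P_static = ½ρv².
ΔP = ½·1.210·58.12² = 2044 Pa.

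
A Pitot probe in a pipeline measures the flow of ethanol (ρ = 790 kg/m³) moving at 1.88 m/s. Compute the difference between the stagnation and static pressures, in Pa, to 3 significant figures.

ΔP ≈ 1400 Pa

Bernoulli between the free stream and the stagnation point: ½ρv² = P_stag − P_static.
ΔP = ½·790·1.88² = 1400 Pa.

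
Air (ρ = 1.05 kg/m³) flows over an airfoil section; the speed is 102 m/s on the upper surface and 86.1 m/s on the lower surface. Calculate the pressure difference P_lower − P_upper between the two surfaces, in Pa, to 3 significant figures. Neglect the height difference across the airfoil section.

1570 Pa

Bernoulli (same height): P_lower − P_upper = ½ρ(v_upper² − v_lower²).
ΔP = ½·1.05·(102² − 86.1²) = 1570 Pa.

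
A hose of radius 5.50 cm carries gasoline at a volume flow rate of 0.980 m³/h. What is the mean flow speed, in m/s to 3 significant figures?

0.0286 m/s

Q = 0.980 m³/h = 0.000272 m³/s.
v = Q/A = 0.000272 / 0.00950 = 0.0286 m/s.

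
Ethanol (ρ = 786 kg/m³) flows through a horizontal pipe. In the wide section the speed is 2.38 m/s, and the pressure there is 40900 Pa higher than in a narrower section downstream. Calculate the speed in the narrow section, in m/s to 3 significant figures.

v₂ ≈ 10.5 m/s

Horizontal Bernoulli: P₁ + ½ρv₁² = P₂ + ½ρv₂², so v₂² = v₁² + 2(P₁ − P₂)/ρ.
v₂ = √(2.38² + 2·40900/786) = √(5.66 + 104) = 10.5 m/s.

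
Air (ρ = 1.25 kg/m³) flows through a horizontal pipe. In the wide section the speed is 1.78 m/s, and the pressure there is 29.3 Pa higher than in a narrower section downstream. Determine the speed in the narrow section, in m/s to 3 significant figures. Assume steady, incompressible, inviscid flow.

v₂ ≈ 7.07 m/s

Horizontal Bernoulli: P₁ + ½ρv₁² = P₂ + ½ρv₂², so v₂² = v₁² + 2(P₁ − P₂)/ρ.
v₂ = √(1.78² + 2·29.3/1.25) = √(3.17 + 46.9) = 7.07 m/s.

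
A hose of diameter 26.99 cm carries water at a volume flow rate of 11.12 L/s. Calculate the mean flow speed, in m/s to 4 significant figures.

Q = 11.12 L/s = 0.01112 m³/s.
v = Q/A = 0.01112 / 0.05721 = 0.1944 m/s.

v = 0.1944 m/s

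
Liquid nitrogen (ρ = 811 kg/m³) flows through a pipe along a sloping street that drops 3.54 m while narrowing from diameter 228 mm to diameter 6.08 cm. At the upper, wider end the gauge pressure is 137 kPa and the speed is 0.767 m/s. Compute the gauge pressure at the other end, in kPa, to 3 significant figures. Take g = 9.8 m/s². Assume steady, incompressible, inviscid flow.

P₂ ≈ 118 kPa

Mass conservation (A₁v₁ = A₂v₂) gives v₂ = 0.767 × 408/29.0 = 10.8 m/s.
Applying Bernoulli between the two ends and solving for P₂: P₂ = P₁ + ½ρ(v₁² − v₂²) − ρgΔh.
P₂ = 137000 + ½·811·(0.767² − 10.8²) − 811·9.8·(−3.54) = 137000 + (-46900) − (-28100) = 118000 Pa.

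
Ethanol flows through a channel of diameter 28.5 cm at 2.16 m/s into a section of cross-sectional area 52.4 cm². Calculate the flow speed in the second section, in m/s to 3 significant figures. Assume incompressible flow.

v₂ ≈ 26.3 m/s

Mass conservation (A₁v₁ = A₂v₂) gives v₂ = 2.16 × 638/52.4 = 26.3 m/s.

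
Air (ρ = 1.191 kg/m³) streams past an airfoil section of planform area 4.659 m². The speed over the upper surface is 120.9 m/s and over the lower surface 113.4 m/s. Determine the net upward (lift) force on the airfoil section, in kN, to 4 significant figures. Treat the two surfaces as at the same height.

4.875 kN

From P + ½ρv² = const at equal height, P_low − P_up = ½ρ(v_up² − v_low²).
ΔP = ½·1.191·(120.9² − 113.4²) = 1046 Pa.
Lift = ΔP · A = 1046 × 4.659 = 4875 N.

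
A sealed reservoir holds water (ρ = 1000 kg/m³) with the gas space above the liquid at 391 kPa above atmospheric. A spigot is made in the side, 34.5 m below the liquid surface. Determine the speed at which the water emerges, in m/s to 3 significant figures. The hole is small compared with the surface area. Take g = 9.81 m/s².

Take point 1 at the surface (v₁ ≈ 0) and point 2 at the hole (at atmospheric pressure). Bernoulli: P₁ + ρg h = P_atm + ½ρv₂².
With P₁ − P_atm = 391000 Pa, v₂ = √(2gh + 2ΔP/ρ) = √(2·9.81·34.5 + 2·391000/1000) = 38.2 m/s.

v = 38.2 m/s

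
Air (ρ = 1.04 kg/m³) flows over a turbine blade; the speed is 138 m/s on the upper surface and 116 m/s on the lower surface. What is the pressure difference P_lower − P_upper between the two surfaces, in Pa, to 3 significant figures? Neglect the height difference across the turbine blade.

ΔP ≈ 2910 Pa

Bernoulli (same height): P_lower − P_upper = ½ρ(v_upper² − v_lower²).
ΔP = ½·1.04·(138² − 116²) = 2910 Pa.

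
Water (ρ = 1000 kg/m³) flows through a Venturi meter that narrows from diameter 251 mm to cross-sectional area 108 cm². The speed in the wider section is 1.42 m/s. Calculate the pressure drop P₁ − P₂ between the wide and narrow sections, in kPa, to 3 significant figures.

ΔP ≈ 20.2 kPa

The volume flow rate is constant, so v₂ = (A₁/A₂)v₁ = (495/108)·1.42 = 6.51 m/s.
Along the horizontal streamline, P + ½ρv² is constant.
P₁ − P₂ = ½·1000·(6.51² − 1.42²) = ½·1000·40.3 = 20200 Pa.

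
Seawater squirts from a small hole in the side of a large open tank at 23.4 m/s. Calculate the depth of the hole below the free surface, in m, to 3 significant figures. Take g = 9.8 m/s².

Torricelli: v = √(2gh), so h = v²/(2g).
h = 23.4²/(2·9.8) = 548/19.60 = 27.9 m.

27.9 m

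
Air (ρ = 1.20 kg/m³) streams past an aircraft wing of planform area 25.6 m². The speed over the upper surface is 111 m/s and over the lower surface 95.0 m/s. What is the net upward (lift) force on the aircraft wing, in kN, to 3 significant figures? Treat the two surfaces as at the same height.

From P + ½ρv² = const at equal height, P_low − P_up = ½ρ(v_up² − v_low²).
ΔP = ½·1.20·(111² − 95.0²) = 1980 Pa.
Lift = ΔP · A = 1980 × 25.6 = 50600 N.

F ≈ 50.6 kN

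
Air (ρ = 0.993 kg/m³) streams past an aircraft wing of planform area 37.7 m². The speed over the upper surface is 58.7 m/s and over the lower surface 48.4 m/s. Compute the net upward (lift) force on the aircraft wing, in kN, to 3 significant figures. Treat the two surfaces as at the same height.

F ≈ 20.6 kN

With equal heights on the two surfaces, Bernoulli gives P_lower − P_upper = ½ρ(v_upper² − v_lower²).
ΔP = ½·0.993·(58.7² − 48.4²) = 548 Pa.
Lift = ΔP · A = 548 × 37.7 = 20600 N.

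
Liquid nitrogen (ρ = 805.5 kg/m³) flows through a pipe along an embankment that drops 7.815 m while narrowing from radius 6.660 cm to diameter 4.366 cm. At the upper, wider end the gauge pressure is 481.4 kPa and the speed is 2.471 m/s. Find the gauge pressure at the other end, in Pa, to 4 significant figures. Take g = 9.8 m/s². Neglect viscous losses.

332500 Pa

The volume flow rate is constant, so v₂ = (A₁/A₂)v₁ = (139.3/14.97)·2.471 = 23.00 m/s.
Bernoulli: P₁ + ½ρv₁² + ρg h₁ = P₂ + ½ρv₂² + ρg h₂, so P₂ = P₁ + ½ρ(v₁² − v₂²) − ρg(h₂ − h₁).
P₂ = 481400 + ½·805.5·(2.471² − 23.00²) − 805.5·9.8·(−7.815) = 481400 + (-210600) − (-61690) = 332500 Pa.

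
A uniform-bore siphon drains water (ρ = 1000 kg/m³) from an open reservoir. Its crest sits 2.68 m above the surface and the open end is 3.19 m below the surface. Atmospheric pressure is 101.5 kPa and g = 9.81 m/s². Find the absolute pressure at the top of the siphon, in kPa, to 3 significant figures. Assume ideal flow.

43.9 kPa

The outlet speed comes from Torricelli: v = √(2g·3.19) = 7.91 m/s.
With constant cross-section the crest speed equals v; applying Bernoulli from the surface up to the crest, P_top = P_atm − ½ρv² − ρg·h_top.
P_top = 101500 − ½·1000·7.91² − 1000·9.81·2.68 = 43900 Pa.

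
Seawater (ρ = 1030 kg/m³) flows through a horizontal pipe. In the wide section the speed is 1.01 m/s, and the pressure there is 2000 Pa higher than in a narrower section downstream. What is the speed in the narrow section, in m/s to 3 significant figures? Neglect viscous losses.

Along the level pipe P + ½ρv² is conserved, hence v₂² = v₁² + 2(P₁ − P₂)/ρ.
v₂ = √(1.01² + 2·2000/1030) = √(1.02 + 3.88) = 2.21 m/s.

2.21 m/s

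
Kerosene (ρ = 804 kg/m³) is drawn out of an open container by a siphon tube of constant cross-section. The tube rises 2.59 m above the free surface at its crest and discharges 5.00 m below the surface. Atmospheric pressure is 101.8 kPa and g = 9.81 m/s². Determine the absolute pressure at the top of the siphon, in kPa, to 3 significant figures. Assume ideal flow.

From the surface to the outlet (both open to atmosphere, surface at rest): v = √(2g·h_out) = √(2·9.81·5.00) = 9.90 m/s.
The bore is uniform, so the speed at the crest is the same v. Bernoulli surface→crest: P_atm = P_top + ½ρv² + ρg·h_top.
P_top = 101800 − ½·804·9.90² − 804·9.81·2.59 = 41900 Pa.

P_top = 41.9 kPa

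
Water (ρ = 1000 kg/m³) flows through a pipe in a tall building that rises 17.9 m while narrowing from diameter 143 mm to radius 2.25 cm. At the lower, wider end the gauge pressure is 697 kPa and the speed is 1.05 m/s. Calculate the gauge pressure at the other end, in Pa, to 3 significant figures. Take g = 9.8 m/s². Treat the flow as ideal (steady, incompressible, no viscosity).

P₂ = 466000 Pa

Continuity gives A₁v₁ = A₂v₂, so v₂ = (161 cm²)/(15.9 cm²) × 1.05 m/s = 10.6 m/s.
Bernoulli: P₁ + ½ρv₁² + ρg h₁ = P₂ + ½ρv₂² + ρg h₂, so P₂ = P₁ + ½ρ(v₁² − v₂²) − ρg(h₂ − h₁).
P₂ = 697000 + ½·1000·(1.05² − 10.6²) − 1000·9.8·(+17.9) = 697000 + (-55700) − (175000) = 466000 Pa.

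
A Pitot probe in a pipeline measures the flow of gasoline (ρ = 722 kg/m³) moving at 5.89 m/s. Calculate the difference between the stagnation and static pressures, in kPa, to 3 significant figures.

At the stagnation point the flow is brought to rest, so Bernoulli gives P_stag − P_static = ½ρv².
ΔP = ½·722·5.89² = 12500 Pa.

ΔP ≈ 12.5 kPa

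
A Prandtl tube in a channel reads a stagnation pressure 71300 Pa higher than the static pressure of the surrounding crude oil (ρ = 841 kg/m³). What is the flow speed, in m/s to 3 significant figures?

v ≈ 13.0 m/s

The dynamic pressure equals the rise in static pressure at the stagnation point: ΔP = ½ρv².
v = √(2ΔP/ρ) = √(2·71300/841) = 13.0 m/s.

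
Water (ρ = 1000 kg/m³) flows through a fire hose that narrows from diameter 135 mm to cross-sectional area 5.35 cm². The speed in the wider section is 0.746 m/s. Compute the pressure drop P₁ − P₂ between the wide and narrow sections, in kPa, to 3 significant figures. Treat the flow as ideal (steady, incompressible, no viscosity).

Continuity gives A₁v₁ = A₂v₂, so v₂ = (143 cm²)/(5.35 cm²) × 0.746 m/s = 20.0 m/s.
The pipe is horizontal, so Bernoulli reduces to P₁ + ½ρv₁² = P₂ + ½ρv₂².
P₁ − P₂ = ½·1000·(20.0² − 0.746²) = ½·1000·398 = 199000 Pa.

ΔP = 199 kPa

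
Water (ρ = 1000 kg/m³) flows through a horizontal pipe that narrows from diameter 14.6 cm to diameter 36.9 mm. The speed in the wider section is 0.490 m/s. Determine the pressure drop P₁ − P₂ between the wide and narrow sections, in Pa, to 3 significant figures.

29300 Pa

Continuity gives A₁v₁ = A₂v₂, so v₂ = (167 cm²)/(10.7 cm²) × 0.490 m/s = 7.67 m/s.
Bernoulli (h₁ = h₂): P₁ − P₂ = ½ρ(v₂² − v₁²).
P₁ − P₂ = ½·1000·(7.67² − 0.490²) = ½·1000·58.6 = 29300 Pa.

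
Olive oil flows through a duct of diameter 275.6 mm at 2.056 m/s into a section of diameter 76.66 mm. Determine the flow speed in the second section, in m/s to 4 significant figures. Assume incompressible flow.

Mass conservation (A₁v₁ = A₂v₂) gives v₂ = 2.056 × 596.6/46.16 = 26.57 m/s.

v₂ ≈ 26.57 m/s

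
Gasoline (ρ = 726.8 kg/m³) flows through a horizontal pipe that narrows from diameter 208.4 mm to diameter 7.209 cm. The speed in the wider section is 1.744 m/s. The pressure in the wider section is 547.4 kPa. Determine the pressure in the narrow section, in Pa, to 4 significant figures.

The volume flow rate is constant, so v₂ = (A₁/A₂)v₁ = (341.1/40.82)·1.744 = 14.57 m/s.
With no height change, Bernoulli's equation is P₁ + ½ρv₁² = P₂ + ½ρv₂².
P₂ = P₁ − ½ρ(v₂² − v₁²) = 547400 − ½·726.8·(14.57² − 1.744²) = 547400 − 76090 = 471300 Pa.

471300 Pa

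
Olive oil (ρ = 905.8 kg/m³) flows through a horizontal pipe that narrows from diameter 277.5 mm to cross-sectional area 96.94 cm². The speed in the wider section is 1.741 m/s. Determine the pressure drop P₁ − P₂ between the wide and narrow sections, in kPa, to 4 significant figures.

ΔP ≈ 52.06 kPa

The volume flow rate is constant, so v₂ = (A₁/A₂)v₁ = (604.8/96.94)·1.741 = 10.86 m/s.
Bernoulli (h₁ = h₂): P₁ − P₂ = ½ρ(v₂² − v₁²).
P₁ − P₂ = ½·905.8·(10.86² − 1.741²) = ½·905.8·115.0 = 52060 Pa.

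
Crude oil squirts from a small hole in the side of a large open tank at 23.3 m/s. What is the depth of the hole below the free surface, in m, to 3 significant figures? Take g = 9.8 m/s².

For a small hole in a large open tank, ½v² = gh, giving h = v²/(2g).
h = 23.3²/(2·9.8) = 543/19.60 = 27.7 m.

27.7 m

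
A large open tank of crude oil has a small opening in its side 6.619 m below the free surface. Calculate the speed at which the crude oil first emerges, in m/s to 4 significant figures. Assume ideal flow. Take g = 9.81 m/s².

Torricelli's result v = √(2gh) gives v = √(2·9.81·6.619) = 11.40 m/s.

v ≈ 11.40 m/s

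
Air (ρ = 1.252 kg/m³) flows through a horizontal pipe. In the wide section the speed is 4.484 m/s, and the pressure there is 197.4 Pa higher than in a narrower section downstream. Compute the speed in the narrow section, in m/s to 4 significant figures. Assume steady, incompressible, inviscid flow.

With h₁ = h₂, rearranging Bernoulli gives v₂ = √(v₁² + 2ΔP/ρ).
v₂ = √(4.484² + 2·197.4/1.252) = √(20.11 + 315.3) = 18.32 m/s.

v₂ ≈ 18.32 m/s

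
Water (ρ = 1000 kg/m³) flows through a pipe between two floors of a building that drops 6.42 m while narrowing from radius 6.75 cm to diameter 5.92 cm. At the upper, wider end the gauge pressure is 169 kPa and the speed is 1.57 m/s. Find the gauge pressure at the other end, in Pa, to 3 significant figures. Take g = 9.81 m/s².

200000 Pa

The volume flow rate is constant, so v₂ = (A₁/A₂)v₁ = (143/27.5)·1.57 = 8.16 m/s.
Applying Bernoulli between the two ends and solving for P₂: P₂ = P₁ + ½ρ(v₁² − v₂²) − ρgΔh.
P₂ = 169000 + ½·1000·(1.57² − 8.16²) − 1000·9.81·(−6.42) = 169000 + (-32100) − (-63000) = 200000 Pa.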